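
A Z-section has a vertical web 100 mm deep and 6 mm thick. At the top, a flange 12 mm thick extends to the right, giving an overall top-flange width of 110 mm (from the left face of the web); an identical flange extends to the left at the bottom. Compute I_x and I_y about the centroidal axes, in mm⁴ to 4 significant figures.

I_x ≈ 5.362 × 10⁶ mm⁴, I_y ≈ 9.802 × 10⁶ mm⁴

Break the section into simple shapes (no overlaps), measuring from the bottom-left corner of the bounding box.
Web: 6 × 100, A = 600 mm², y = 50 mm, Ī = 500 000 mm⁴.
Top flange (beyond web): 104 × 12, A = 1 248 mm², y = 94 mm, Ī = 14 976 mm⁴.
Bottom flange (beyond web): 104 × 12, A = 1 248 mm², y = 6 mm, Ī = 14 976 mm⁴.
Centroid: ȳ = ΣA·y / ΣA = 50 mm.
Transfer each piece to the centroidal x-axis using Ī + A·d² with d = y − 50:
  web: d = 0 mm → contributes +500 000 mm⁴
  top flange (beyond web): d = 44 mm → contributes +2 431 104 mm⁴
  bottom flange (beyond web): d = -44 mm → contributes +2 431 104 mm⁴
Total I = 5 362 208 mm⁴.
For the y-axis: x̄ = 107 mm.
Repeating about the centroidal y-axis gives I_y = 9 801 928 mm⁴.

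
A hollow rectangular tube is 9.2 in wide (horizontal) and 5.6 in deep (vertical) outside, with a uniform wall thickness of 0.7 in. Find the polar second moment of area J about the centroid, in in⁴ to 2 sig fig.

Treat the section as a set of non-overlapping primitives; coordinates are from the bounding-box lower-left.
Outer rectangle: 9.2 × 5.6, A = 51.52 in², y = 2.8 in, Ī = 134.6 in⁴.
Inner void (subtracted): 7.8 × 4.2, A = 32.76 in², y = 2.8 in, Ī = 48.16 in⁴.
By symmetry the centroid is at mid-height, ȳ = 2.8 in.
All pieces are centred on the centroidal x-axis, so I = ΣĪ (holes subtracted) = 86.48 in⁴.
Repeating about the centroidal y-axis gives I_y = 197.3 in⁴.
Polar second moment: J = I_x + I_y = 283.8 in⁴.

J ≈ 280 in⁴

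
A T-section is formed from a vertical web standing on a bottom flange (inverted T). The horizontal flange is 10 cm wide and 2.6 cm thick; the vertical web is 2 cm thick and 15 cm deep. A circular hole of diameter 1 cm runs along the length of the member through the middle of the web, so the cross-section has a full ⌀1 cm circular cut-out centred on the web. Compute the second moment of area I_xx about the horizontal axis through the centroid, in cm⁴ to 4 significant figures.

I_xx ≈ 1642 cm⁴

Decompose the section into non-overlapping parts with the origin at the bottom-left of its bounding rectangle.
Flange: 10 × 2.6, A = 26 cm², y = 1.3 cm, Ī = 14.6467 cm⁴.
Web: 2 × 15, A = 30 cm², y = 10.1 cm, Ī = 562.5 cm⁴.
Hole (subtracted): ⌀1, A = 0.785398 cm², y = 10.1 cm, Ī = 0.0490874 cm⁴.
Centroid: ȳ = ΣA·y / ΣA = 5.95617 cm.
Transfer each piece to the horizontal axis through the centroid using Ī + A·d² with d = y − 5.95617:
  flange: d = -4.65617 cm → contributes +578.324 cm⁴
  web: d = 4.14383 cm → contributes +1077.64 cm⁴
  hole: d = 4.14383 cm → contributes −13.5354 cm⁴
Total I = 1642.43 cm⁴.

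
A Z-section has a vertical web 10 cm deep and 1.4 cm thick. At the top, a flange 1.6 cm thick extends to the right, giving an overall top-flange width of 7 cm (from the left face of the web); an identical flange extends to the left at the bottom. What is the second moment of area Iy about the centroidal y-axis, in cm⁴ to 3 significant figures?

Treat the section as a set of non-overlapping primitives; coordinates are from the bounding-box lower-left.
Web: 1.4 × 10, A = 14 cm², x = 6.3 cm, Ī = 2.2867 cm⁴.
Top flange (beyond web): 5.6 × 1.6, A = 8.96 cm², x = 9.8 cm, Ī = 23.415 cm⁴.
Bottom flange (beyond web): 5.6 × 1.6, A = 8.96 cm², x = 2.8 cm, Ī = 23.415 cm⁴.
Centroid: x̄ = ΣA·x / ΣA = 6.3 cm.
Transfer each piece to the centroidal y-axis using Ī + A·d² with d = x − 6.3:
  web: d = 0 cm → contributes +2.2867 cm⁴
  top flange (beyond web): d = 3.5 cm → contributes +133.18 cm⁴
  bottom flange (beyond web): d = -3.5 cm → contributes +133.18 cm⁴
Total I = 268.64 cm⁴.

Iy ≈ 269 cm⁴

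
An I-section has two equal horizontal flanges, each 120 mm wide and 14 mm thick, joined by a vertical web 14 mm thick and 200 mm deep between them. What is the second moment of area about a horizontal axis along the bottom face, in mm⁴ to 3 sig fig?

Decompose the section into non-overlapping parts with the origin at the bottom-left of its bounding rectangle.
Bottom flange: 120 × 14, A = 1 680 mm², y = 7 mm, Ī = 27 440 mm⁴.
Web: 14 × 200, A = 2 800 mm², y = 114 mm, Ī = 9 333 333 mm⁴.
Top flange: 120 × 14, A = 1 680 mm², y = 221 mm, Ī = 27 440 mm⁴.
Transfer each piece to the bottom edge using Ī + A·d² with d = y − 0:
  bottom flange: d = 7 mm → contributes +109 760 mm⁴
  web: d = 114 mm → contributes +45 722 133 mm⁴
  top flange: d = 221 mm → contributes +82 080 320 mm⁴
Total I = 127 912 213 mm⁴.

I_base ≈ 1.28 × 10⁸ mm⁴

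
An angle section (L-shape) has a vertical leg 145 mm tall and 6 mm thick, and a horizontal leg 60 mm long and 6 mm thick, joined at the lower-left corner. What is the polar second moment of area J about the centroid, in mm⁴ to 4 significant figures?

J ≈ 2.959 × 10⁶ mm⁴

Treat the section as a set of non-overlapping primitives; coordinates are from the bounding-box lower-left.
Vertical leg: 6 × 145, A = 870 mm², y = 72.5 mm, Ī = 1 524 313 mm⁴.
Horizontal leg (remainder): 54 × 6, A = 324 mm², y = 3 mm, Ī = 972 mm⁴.
Centroid: ȳ = ΣA·y / ΣA = 53.6407 mm.
Transfer each piece to the centroidal x-axis using Ī + A·d² with d = y − 53.6407:
  vertical leg: d = 18.8593 mm → contributes +1 833 748 mm⁴
  horizontal leg (remainder): d = -50.6407 mm → contributes +831 864 mm⁴
Total I = 2 665 612 mm⁴.
For the y-axis: x̄ = 11.1407 mm.
Repeating about the centroidal y-axis gives I_y = 293 814 mm⁴.
Polar second moment: J = I_x + I_y = 2 959 426 mm⁴.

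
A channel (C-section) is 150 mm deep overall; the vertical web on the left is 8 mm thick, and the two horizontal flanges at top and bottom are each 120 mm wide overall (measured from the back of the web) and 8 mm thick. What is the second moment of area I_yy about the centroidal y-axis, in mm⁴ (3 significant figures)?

I_yy ≈ 4.47 × 10⁶ mm⁴

Treat the section as a set of non-overlapping primitives; coordinates are from the bounding-box lower-left.
Web: 8 × 150, A = 1 200 mm², x = 4 mm, Ī = 6 400 mm⁴.
Top flange (beyond web): 112 × 8, A = 896 mm², x = 64 mm, Ī = 936 619 mm⁴.
Bottom flange (beyond web): 112 × 8, A = 896 mm², x = 64 mm, Ī = 936 619 mm⁴.
Centroid: x̄ = ΣA·x / ΣA = 39.936 mm.
Transfer each piece to the centroidal y-axis using Ī + A·d² with d = x − 39.936:
  web: d = -35.936 mm → contributes +1 556 061 mm⁴
  top flange (beyond web): d = 24.064 mm → contributes +1 455 478 mm⁴
  bottom flange (beyond web): d = 24.064 mm → contributes +1 455 478 mm⁴
Total I = 4 467 017 mm⁴.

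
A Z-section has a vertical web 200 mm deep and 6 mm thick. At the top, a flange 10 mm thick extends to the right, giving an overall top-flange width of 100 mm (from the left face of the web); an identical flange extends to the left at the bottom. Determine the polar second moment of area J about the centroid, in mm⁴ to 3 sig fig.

Split into non-overlapping primitives; take the origin at the lower-left of the bounding box.
Web: 6 × 200, A = 1 200 mm², y = 100 mm, Ī = 4 000 000 mm⁴.
Top flange (beyond web): 94 × 10, A = 940 mm², y = 195 mm, Ī = 7833.3 mm⁴.
Bottom flange (beyond web): 94 × 10, A = 940 mm², y = 5 mm, Ī = 7833.3 mm⁴.
Centroid: ȳ = ΣA·y / ΣA = 100 mm.
Transfer each piece to the centroidal x-axis using Ī + A·d² with d = y − 100:
  web: d = 0 mm → contributes +4 000 000 mm⁴
  top flange (beyond web): d = 95 mm → contributes +8 491 333 mm⁴
  bottom flange (beyond web): d = -95 mm → contributes +8 491 333 mm⁴
Total I = 20 982 667 mm⁴.
For the y-axis: x̄ = 97 mm.
Repeating about the centroidal y-axis gives I_y = 6 087 907 mm⁴.
Polar second moment: J = I_x + I_y = 27 070 573 mm⁴.

J ≈ 2.71 × 10⁷ mm⁴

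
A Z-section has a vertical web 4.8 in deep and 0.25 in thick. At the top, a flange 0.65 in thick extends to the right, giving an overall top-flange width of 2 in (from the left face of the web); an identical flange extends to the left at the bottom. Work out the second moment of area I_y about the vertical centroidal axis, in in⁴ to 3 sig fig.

I_y ≈ 2.86 in⁴

Decompose the section into non-overlapping parts with the origin at the bottom-left of its bounding rectangle.
Web: 0.25 × 4.8, A = 1.2 in², x = 1.875 in, Ī = 0.00625 in⁴.
Top flange (beyond web): 1.75 × 0.65, A = 1.1375 in², x = 2.875 in, Ī = 0.2903 in⁴.
Bottom flange (beyond web): 1.75 × 0.65, A = 1.1375 in², x = 0.875 in, Ī = 0.2903 in⁴.
Centroid: x̄ = ΣA·x / ΣA = 1.875 in.
Transfer each piece to the vertical centroidal axis using Ī + A·d² with d = x − 1.875:
  web: d = 0 in → contributes +0.00625 in⁴
  top flange (beyond web): d = 1 in → contributes +1.4278 in⁴
  bottom flange (beyond web): d = -1 in → contributes +1.4278 in⁴
Total I = 2.8618 in⁴.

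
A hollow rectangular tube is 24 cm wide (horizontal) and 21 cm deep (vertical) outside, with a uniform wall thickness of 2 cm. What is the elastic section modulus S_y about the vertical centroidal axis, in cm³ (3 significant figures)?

Break the section into simple shapes (no overlaps), measuring from the bottom-left corner of the bounding box.
Outer rectangle: 24 × 21, A = 504 cm², x = 12 cm, Ī = 24 192 cm⁴.
Inner void (subtracted): 20 × 17, A = 340 cm², x = 12 cm, Ī = 11 333 cm⁴.
By symmetry the centroid is at mid-width, x̄ = 12 cm.
All pieces are centred on the vertical centroidal axis, so I = ΣĪ (holes subtracted) = 12 859 cm⁴.
Extreme fibre distance c = 12 cm; S = I/c = 1071.6 cm³.

S_y ≈ 1070 cm³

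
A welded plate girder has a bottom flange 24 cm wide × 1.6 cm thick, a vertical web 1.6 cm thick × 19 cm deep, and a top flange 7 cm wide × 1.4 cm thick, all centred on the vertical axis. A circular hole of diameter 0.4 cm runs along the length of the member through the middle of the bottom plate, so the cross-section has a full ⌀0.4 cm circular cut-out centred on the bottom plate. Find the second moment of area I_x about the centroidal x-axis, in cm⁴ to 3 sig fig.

I_x ≈ 4900 cm⁴

Split into non-overlapping primitives; take the origin at the lower-left of the bounding box.
Bottom plate: 24 × 1.6, A = 38.4 cm², y = 0.8 cm, Ī = 8.192 cm⁴.
Web plate: 1.6 × 19, A = 30.4 cm², y = 11.1 cm, Ī = 914.53 cm⁴.
Top plate: 7 × 1.4, A = 9.8 cm², y = 21.3 cm, Ī = 1.6007 cm⁴.
Hole (subtracted): ⌀0.4, A = 0.12566 cm², y = 0.8 cm, Ī = 0.0012566 cm⁴.
Centroid: ȳ = ΣA·y / ΣA = 7.3502 cm.
Transfer each piece to the centroidal x-axis using Ī + A·d² with d = y − 7.3502:
  bottom plate: d = -6.5502 cm → contributes +1655.7 cm⁴
  web plate: d = 3.7498 cm → contributes +1 342 cm⁴
  top plate: d = 13.95 cm → contributes +1908.7 cm⁴
  hole: d = -6.5502 cm → contributes −5.3928 cm⁴
Total I = 4 901 cm⁴.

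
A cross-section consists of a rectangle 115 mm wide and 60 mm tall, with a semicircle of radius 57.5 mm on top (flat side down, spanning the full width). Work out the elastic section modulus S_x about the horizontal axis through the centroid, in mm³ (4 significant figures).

Split into non-overlapping primitives; take the origin at the lower-left of the bounding box.
Rectangular body: 115 × 60, A = 6 900 mm², y = 30 mm, Ī = 2 070 000 mm⁴.
Semicircular cap: semicircle r = 57.5, A = 5193.45 mm², y = 84.4038 mm, Ī = 1 199 785 mm⁴.
Centroid: ȳ = ΣA·y / ΣA = 53.3633 mm.
Transfer each piece to the horizontal axis through the centroid using Ī + A·d² with d = y − 53.3633:
  rectangular body: d = -23.3633 mm → contributes +5 836 326 mm⁴
  semicircular cap: d = 31.0404 mm → contributes +6 203 718 mm⁴
Total I = 12 040 044 mm⁴.
Extreme fibre distance c = 64.1367 mm; S = I/c = 187 725 mm³.

S_x ≈ 1.877 × 10⁵ mm³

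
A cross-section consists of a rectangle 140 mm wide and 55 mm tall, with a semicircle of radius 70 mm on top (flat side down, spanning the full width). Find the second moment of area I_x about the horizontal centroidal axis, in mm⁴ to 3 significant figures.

I_x ≈ 1.72 × 10⁷ mm⁴

Treat the section as a set of non-overlapping primitives; coordinates are from the bounding-box lower-left.
Rectangular body: 140 × 55, A = 7 700 mm², y = 27.5 mm, Ī = 1 941 042 mm⁴.
Semicircular cap: semicircle r = 70, A = 7696.9 mm², y = 84.709 mm, Ī = 2 635 265 mm⁴.
Centroid: ȳ = ΣA·y / ΣA = 56.099 mm.
Transfer each piece to the horizontal centroidal axis using Ī + A·d² with d = y − 56.099:
  rectangular body: d = -28.599 mm → contributes +8 238 764 mm⁴
  semicircular cap: d = 28.61 mm → contributes +8 935 521 mm⁴
Total I = 17 174 285 mm⁴.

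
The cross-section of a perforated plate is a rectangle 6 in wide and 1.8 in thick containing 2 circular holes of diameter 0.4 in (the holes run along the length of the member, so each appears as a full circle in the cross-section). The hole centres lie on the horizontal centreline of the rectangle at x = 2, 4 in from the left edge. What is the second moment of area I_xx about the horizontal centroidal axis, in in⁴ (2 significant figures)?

I_xx ≈ 2.9 in⁴

Decompose the section into non-overlapping parts with the origin at the bottom-left of its bounding rectangle.
Plate: 6 × 1.8, A = 10.8 in², y = 0.9 in, Ī = 2.916 in⁴.
Hole 1 (subtracted): ⌀0.4, A = 0.1257 in², y = 0.9 in, Ī = 0.001257 in⁴.
Hole 2 (subtracted): ⌀0.4, A = 0.1257 in², y = 0.9 in, Ī = 0.001257 in⁴.
By symmetry the centroid is at mid-height, ȳ = 0.9 in.
All pieces are centred on the horizontal centroidal axis, so I = ΣĪ (holes subtracted) = 2.913 in⁴.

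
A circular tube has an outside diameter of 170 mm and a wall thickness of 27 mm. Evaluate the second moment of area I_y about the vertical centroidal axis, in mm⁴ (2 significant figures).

Break the section into simple shapes (no overlaps), measuring from the bottom-left corner of the bounding box.
Outer circle: ⌀170, A = 22 698 mm², x = 85 mm, Ī = 40 998 275 mm⁴.
Bore (subtracted): ⌀116, A = 10 568 mm², x = 85 mm, Ī = 8 887 955 mm⁴.
By symmetry the centroid is at mid-width, x̄ = 85 mm.
All pieces are centred on the vertical centroidal axis, so I = ΣĪ (holes subtracted) = 32 110 320 mm⁴.

I_y ≈ 3.2 × 10⁷ mm⁴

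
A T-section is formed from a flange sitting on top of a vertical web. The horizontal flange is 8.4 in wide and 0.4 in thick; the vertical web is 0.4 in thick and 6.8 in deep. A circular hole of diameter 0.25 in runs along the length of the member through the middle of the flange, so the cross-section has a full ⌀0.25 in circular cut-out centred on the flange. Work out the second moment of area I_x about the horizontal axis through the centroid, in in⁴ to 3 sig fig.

I_x ≈ 29.9 in⁴

Split into non-overlapping primitives; take the origin at the lower-left of the bounding box.
Flange: 8.4 × 0.4, A = 3.36 in², y = 7 in, Ī = 0.0448 in⁴.
Web: 0.4 × 6.8, A = 2.72 in², y = 3.4 in, Ī = 10.481 in⁴.
Hole (subtracted): ⌀0.25, A = 0.049087 in², y = 7 in, Ī = 0.00019175 in⁴.
Centroid: ȳ = ΣA·y / ΣA = 5.3764 in.
Transfer each piece to the horizontal axis through the centroid using Ī + A·d² with d = y − 5.3764:
  flange: d = 1.6236 in → contributes +8.9024 in⁴
  web: d = -1.9764 in → contributes +21.105 in⁴
  hole: d = 1.6236 in → contributes −0.1296 in⁴
Total I = 29.878 in⁴.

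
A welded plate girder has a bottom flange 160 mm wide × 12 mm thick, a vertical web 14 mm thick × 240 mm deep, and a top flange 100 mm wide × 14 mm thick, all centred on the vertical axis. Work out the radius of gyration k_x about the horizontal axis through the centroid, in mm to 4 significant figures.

Treat the section as a set of non-overlapping primitives; coordinates are from the bounding-box lower-left.
Bottom plate: 160 × 12, A = 1 920 mm², y = 6 mm, Ī = 23 040 mm⁴.
Web plate: 14 × 240, A = 3 360 mm², y = 132 mm, Ī = 16 128 000 mm⁴.
Top plate: 100 × 14, A = 1 400 mm², y = 259 mm, Ī = 22866.7 mm⁴.
Centroid: ȳ = ΣA·y / ΣA = 122.401 mm.
Transfer each piece to the horizontal axis through the centroid using Ī + A·d² with d = y − 122.401:
  bottom plate: d = -116.401 mm → contributes +26 037 579 mm⁴
  web plate: d = 9.5988 mm → contributes +16 437 580 mm⁴
  top plate: d = 136.599 mm → contributes +26 145 793 mm⁴
Total I = 68 620 951 mm⁴.
Radius of gyration: k = √(I/A) = √(68 620 951 / 6 680) = 101.354 mm.

k_x ≈ 101.4 mm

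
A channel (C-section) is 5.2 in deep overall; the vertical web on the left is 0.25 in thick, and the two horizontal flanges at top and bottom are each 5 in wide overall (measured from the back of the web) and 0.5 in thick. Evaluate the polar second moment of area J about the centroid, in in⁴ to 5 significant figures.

Treat the section as a set of non-overlapping primitives; coordinates are from the bounding-box lower-left.
Web: 0.25 × 5.2, A = 1.3 in², y = 2.6 in, Ī = 2.929333 in⁴.
Top flange (beyond web): 4.75 × 0.5, A = 2.375 in², y = 4.95 in, Ī = 0.04947917 in⁴.
Bottom flange (beyond web): 4.75 × 0.5, A = 2.375 in², y = 0.25 in, Ī = 0.04947917 in⁴.
By symmetry the centroid is at mid-height, ȳ = 2.6 in.
Transfer each piece to the centroidal x-axis using Ī + A·d² with d = y − 2.6:
  web: d = 0 in → contributes +2.929333 in⁴
  top flange (beyond web): d = 2.35 in → contributes +13.16542 in⁴
  bottom flange (beyond web): d = -2.35 in → contributes +13.16542 in⁴
Total I = 29.26017 in⁴.
For the y-axis: x̄ = 2.08781 in.
Repeating about the centroidal y-axis gives I_y = 15.31689 in⁴.
Polar second moment: J = I_x + I_y = 44.57706 in⁴.

J ≈ 44.577 in⁴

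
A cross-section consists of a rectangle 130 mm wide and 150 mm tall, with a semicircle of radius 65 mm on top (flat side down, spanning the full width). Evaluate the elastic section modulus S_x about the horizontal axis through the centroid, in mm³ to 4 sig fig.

Break the section into simple shapes (no overlaps), measuring from the bottom-left corner of the bounding box.
Rectangular body: 130 × 150, A = 19 500 mm², y = 75 mm, Ī = 36 562 500 mm⁴.
Semicircular cap: semicircle r = 65, A = 6636.61 mm², y = 177.587 mm, Ī = 1 959 230 mm⁴.
Centroid: ȳ = ΣA·y / ΣA = 101.049 mm.
Transfer each piece to the horizontal axis through the centroid using Ī + A·d² with d = y − 101.049:
  rectangular body: d = -26.0489 mm → contributes +49 794 106 mm⁴
  semicircular cap: d = 76.538 mm → contributes +40 836 933 mm⁴
Total I = 90 631 040 mm⁴.
Extreme fibre distance c = 113.951 mm; S = I/c = 795 350 mm³.

S_x ≈ 7.954 × 10⁵ mm³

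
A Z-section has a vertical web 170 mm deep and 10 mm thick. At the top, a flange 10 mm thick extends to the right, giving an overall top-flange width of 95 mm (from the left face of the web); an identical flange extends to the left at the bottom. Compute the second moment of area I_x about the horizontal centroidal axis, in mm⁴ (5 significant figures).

Break the section into simple shapes (no overlaps), measuring from the bottom-left corner of the bounding box.
Web: 10 × 170, A = 1 700 mm², y = 85 mm, Ī = 4 094 167 mm⁴.
Top flange (beyond web): 85 × 10, A = 850 mm², y = 165 mm, Ī = 7083.333 mm⁴.
Bottom flange (beyond web): 85 × 10, A = 850 mm², y = 5 mm, Ī = 7083.333 mm⁴.
Centroid: ȳ = ΣA·y / ΣA = 85 mm.
Transfer each piece to the horizontal centroidal axis using Ī + A·d² with d = y − 85:
  web: d = 0 mm → contributes +4 094 167 mm⁴
  top flange (beyond web): d = 80 mm → contributes +5 447 083 mm⁴
  bottom flange (beyond web): d = -80 mm → contributes +5 447 083 mm⁴
Total I = 14 988 333 mm⁴.

I_x ≈ 1.4988 × 10⁷ mm⁴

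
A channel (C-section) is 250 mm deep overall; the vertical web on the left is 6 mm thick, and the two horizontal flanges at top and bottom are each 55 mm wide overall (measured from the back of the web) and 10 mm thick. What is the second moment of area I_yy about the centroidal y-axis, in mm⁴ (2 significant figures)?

I_yy ≈ 6.5 × 10⁵ mm⁴

Break the section into simple shapes (no overlaps), measuring from the bottom-left corner of the bounding box.
Web: 6 × 250, A = 1 500 mm², x = 3 mm, Ī = 4 500 mm⁴.
Top flange (beyond web): 49 × 10, A = 490 mm², x = 30.5 mm, Ī = 98 041 mm⁴.
Bottom flange (beyond web): 49 × 10, A = 490 mm², x = 30.5 mm, Ī = 98 041 mm⁴.
Centroid: x̄ = ΣA·x / ΣA = 13.87 mm.
Transfer each piece to the centroidal y-axis using Ī + A·d² with d = x − 13.87:
  web: d = -10.87 mm → contributes +181 635 mm⁴
  top flange (beyond web): d = 16.63 mm → contributes +233 604 mm⁴
  bottom flange (beyond web): d = 16.63 mm → contributes +233 604 mm⁴
Total I = 648 843 mm⁴.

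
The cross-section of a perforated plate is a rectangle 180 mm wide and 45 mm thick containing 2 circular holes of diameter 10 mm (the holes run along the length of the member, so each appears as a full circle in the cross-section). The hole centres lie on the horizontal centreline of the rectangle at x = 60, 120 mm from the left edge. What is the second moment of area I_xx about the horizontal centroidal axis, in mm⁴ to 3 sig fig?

Split into non-overlapping primitives; take the origin at the lower-left of the bounding box.
Plate: 180 × 45, A = 8 100 mm², y = 22.5 mm, Ī = 1 366 875 mm⁴.
Hole 1 (subtracted): ⌀10, A = 78.54 mm², y = 22.5 mm, Ī = 490.87 mm⁴.
Hole 2 (subtracted): ⌀10, A = 78.54 mm², y = 22.5 mm, Ī = 490.87 mm⁴.
By symmetry the centroid is at mid-height, ȳ = 22.5 mm.
All pieces are centred on the horizontal centroidal axis, so I = ΣĪ (holes subtracted) = 1 365 893 mm⁴.

I_xx ≈ 1.37 × 10⁶ mm⁴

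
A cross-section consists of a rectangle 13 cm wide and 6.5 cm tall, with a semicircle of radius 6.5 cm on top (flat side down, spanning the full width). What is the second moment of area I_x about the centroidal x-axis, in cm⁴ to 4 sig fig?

Split into non-overlapping primitives; take the origin at the lower-left of the bounding box.
Rectangular body: 13 × 6.5, A = 84.5 cm², y = 3.25 cm, Ī = 297.51 cm⁴.
Semicircular cap: semicircle r = 6.5, A = 66.3661 cm², y = 9.25869 cm, Ī = 195.923 cm⁴.
Centroid: ȳ = ΣA·y / ΣA = 5.89323 cm.
Transfer each piece to the centroidal x-axis using Ī + A·d² with d = y − 5.89323:
  rectangular body: d = -2.64323 cm → contributes +887.882 cm⁴
  semicircular cap: d = 3.36546 cm → contributes +947.607 cm⁴
Total I = 1835.49 cm⁴.

I_x ≈ 1835 cm⁴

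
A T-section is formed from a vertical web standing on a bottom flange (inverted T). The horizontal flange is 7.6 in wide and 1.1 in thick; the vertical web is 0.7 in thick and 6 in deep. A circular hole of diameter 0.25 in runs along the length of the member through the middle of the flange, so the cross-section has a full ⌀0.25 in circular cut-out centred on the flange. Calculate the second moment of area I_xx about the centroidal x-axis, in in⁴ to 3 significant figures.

I_xx ≈ 48.6 in⁴

Split into non-overlapping primitives; take the origin at the lower-left of the bounding box.
Flange: 7.6 × 1.1, A = 8.36 in², y = 0.55 in, Ī = 0.84297 in⁴.
Web: 0.7 × 6, A = 4.2 in², y = 4.1 in, Ī = 12.6 in⁴.
Hole (subtracted): ⌀0.25, A = 0.049087 in², y = 0.55 in, Ī = 0.00019175 in⁴.
Centroid: ȳ = ΣA·y / ΣA = 1.7418 in.
Transfer each piece to the centroidal x-axis using Ī + A·d² with d = y − 1.7418:
  flange: d = -1.1918 in → contributes +12.717 in⁴
  web: d = 2.3582 in → contributes +35.957 in⁴
  hole: d = -1.1918 in → contributes −0.06991 in⁴
Total I = 48.604 in⁴.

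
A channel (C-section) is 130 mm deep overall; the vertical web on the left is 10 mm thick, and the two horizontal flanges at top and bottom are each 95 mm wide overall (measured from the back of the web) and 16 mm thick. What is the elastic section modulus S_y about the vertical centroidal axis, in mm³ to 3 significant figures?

Treat the section as a set of non-overlapping primitives; coordinates are from the bounding-box lower-left.
Web: 10 × 130, A = 1 300 mm², x = 5 mm, Ī = 10 833 mm⁴.
Top flange (beyond web): 85 × 16, A = 1 360 mm², x = 52.5 mm, Ī = 818 833 mm⁴.
Bottom flange (beyond web): 85 × 16, A = 1 360 mm², x = 52.5 mm, Ī = 818 833 mm⁴.
Centroid: x̄ = ΣA·x / ΣA = 37.139 mm.
Transfer each piece to the vertical centroidal axis using Ī + A·d² with d = x − 37.139:
  web: d = -32.139 mm → contributes +1 353 649 mm⁴
  top flange (beyond web): d = 15.361 mm → contributes +1 139 727 mm⁴
  bottom flange (beyond web): d = 15.361 mm → contributes +1 139 727 mm⁴
Total I = 3 633 102 mm⁴.
Extreme fibre distance c = 57.861 mm; S = I/c = 62 790 mm³.

S_y ≈ 6.28 × 10⁴ mm³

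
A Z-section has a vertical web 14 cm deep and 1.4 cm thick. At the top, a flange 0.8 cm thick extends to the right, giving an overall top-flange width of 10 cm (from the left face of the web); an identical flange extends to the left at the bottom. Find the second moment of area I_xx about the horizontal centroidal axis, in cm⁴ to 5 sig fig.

I_xx ≈ 920.25 cm⁴

Split into non-overlapping primitives; take the origin at the lower-left of the bounding box.
Web: 1.4 × 14, A = 19.6 cm², y = 7 cm, Ī = 320.1333 cm⁴.
Top flange (beyond web): 8.6 × 0.8, A = 6.88 cm², y = 13.6 cm, Ī = 0.3669333 cm⁴.
Bottom flange (beyond web): 8.6 × 0.8, A = 6.88 cm², y = 0.4 cm, Ī = 0.3669333 cm⁴.
Centroid: ȳ = ΣA·y / ΣA = 7 cm.
Transfer each piece to the horizontal centroidal axis using Ī + A·d² with d = y − 7:
  web: d = 0 cm → contributes +320.1333 cm⁴
  top flange (beyond web): d = 6.6 cm → contributes +300.0597 cm⁴
  bottom flange (beyond web): d = -6.6 cm → contributes +300.0597 cm⁴
Total I = 920.2528 cm⁴.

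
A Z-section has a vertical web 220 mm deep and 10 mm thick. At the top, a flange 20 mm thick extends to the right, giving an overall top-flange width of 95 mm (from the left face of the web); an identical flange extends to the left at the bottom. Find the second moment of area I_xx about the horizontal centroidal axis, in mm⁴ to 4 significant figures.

I_xx ≈ 4.299 × 10⁷ mm⁴

Decompose the section into non-overlapping parts with the origin at the bottom-left of its bounding rectangle.
Web: 10 × 220, A = 2 200 mm², y = 110 mm, Ī = 8 873 333 mm⁴.
Top flange (beyond web): 85 × 20, A = 1 700 mm², y = 210 mm, Ī = 56666.7 mm⁴.
Bottom flange (beyond web): 85 × 20, A = 1 700 mm², y = 10 mm, Ī = 56666.7 mm⁴.
Centroid: ȳ = ΣA·y / ΣA = 110 mm.
Transfer each piece to the horizontal centroidal axis using Ī + A·d² with d = y − 110:
  web: d = 0 mm → contributes +8 873 333 mm⁴
  top flange (beyond web): d = 100 mm → contributes +17 056 667 mm⁴
  bottom flange (beyond web): d = -100 mm → contributes +17 056 667 mm⁴
Total I = 42 986 667 mm⁴.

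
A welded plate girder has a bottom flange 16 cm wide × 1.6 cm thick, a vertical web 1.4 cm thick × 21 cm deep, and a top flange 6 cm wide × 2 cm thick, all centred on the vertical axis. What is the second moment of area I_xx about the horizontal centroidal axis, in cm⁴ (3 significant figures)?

I_xx ≈ 5600 cm⁴

Break the section into simple shapes (no overlaps), measuring from the bottom-left corner of the bounding box.
Bottom plate: 16 × 1.6, A = 25.6 cm², y = 0.8 cm, Ī = 5.4613 cm⁴.
Web plate: 1.4 × 21, A = 29.4 cm², y = 12.1 cm, Ī = 1080.5 cm⁴.
Top plate: 6 × 2, A = 12 cm², y = 23.6 cm, Ī = 4 cm⁴.
Centroid: ȳ = ΣA·y / ΣA = 9.8421 cm.
Transfer each piece to the horizontal centroidal axis using Ī + A·d² with d = y − 9.8421:
  bottom plate: d = -9.0421 cm → contributes +2098.5 cm⁴
  web plate: d = 2.2579 cm → contributes +1230.3 cm⁴
  top plate: d = 13.758 cm → contributes +2275.4 cm⁴
Total I = 5604.2 cm⁴.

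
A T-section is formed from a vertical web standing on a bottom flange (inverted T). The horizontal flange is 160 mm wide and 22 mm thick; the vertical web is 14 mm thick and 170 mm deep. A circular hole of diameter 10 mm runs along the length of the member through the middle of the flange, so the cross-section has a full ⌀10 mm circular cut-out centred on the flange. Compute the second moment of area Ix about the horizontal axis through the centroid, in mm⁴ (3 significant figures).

Ix ≈ 1.88 × 10⁷ mm⁴

Break the section into simple shapes (no overlaps), measuring from the bottom-left corner of the bounding box.
Flange: 160 × 22, A = 3 520 mm², y = 11 mm, Ī = 141 973 mm⁴.
Web: 14 × 170, A = 2 380 mm², y = 107 mm, Ī = 5 731 833 mm⁴.
Hole (subtracted): ⌀10, A = 78.54 mm², y = 11 mm, Ī = 490.87 mm⁴.
Centroid: ȳ = ΣA·y / ΣA = 50.248 mm.
Transfer each piece to the horizontal axis through the centroid using Ī + A·d² with d = y − 50.248:
  flange: d = -39.248 mm → contributes +5 564 169 mm⁴
  web: d = 56.752 mm → contributes +13 397 343 mm⁴
  hole: d = -39.248 mm → contributes −121 473 mm⁴
Total I = 18 840 039 mm⁴.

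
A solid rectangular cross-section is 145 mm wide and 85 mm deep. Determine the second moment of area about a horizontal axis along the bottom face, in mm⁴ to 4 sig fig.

I_base ≈ 2.968 × 10⁷ mm⁴

The section: 145 × 85, A = 12 325 mm², y = 42.5 mm, Ī = 7 420 677 mm⁴.
Transfer it to a horizontal axis along the bottom face using Ī + A·d² with d = y − 0:
  the section: d = 42.5 mm → contributes +29 682 708 mm⁴
Total I = 29 682 708 mm⁴.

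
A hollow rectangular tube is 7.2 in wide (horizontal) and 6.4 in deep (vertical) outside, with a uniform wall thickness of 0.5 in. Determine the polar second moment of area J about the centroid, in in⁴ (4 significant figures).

J ≈ 167.7 in⁴

Break the section into simple shapes (no overlaps), measuring from the bottom-left corner of the bounding box.
Outer rectangle: 7.2 × 6.4, A = 46.08 in², y = 3.2 in, Ī = 157.286 in⁴.
Inner void (subtracted): 6.2 × 5.4, A = 33.48 in², y = 3.2 in, Ī = 81.3564 in⁴.
By symmetry the centroid is at mid-height, ȳ = 3.2 in.
All pieces are centred on the centroidal x-axis, so I = ΣĪ (holes subtracted) = 75.93 in⁴.
Repeating about the centroidal y-axis gives I_y = 91.818 in⁴.
Polar second moment: J = I_x + I_y = 167.748 in⁴.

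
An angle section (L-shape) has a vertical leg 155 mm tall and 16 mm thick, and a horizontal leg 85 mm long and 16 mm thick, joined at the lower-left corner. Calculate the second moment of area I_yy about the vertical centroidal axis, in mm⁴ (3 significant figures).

Split into non-overlapping primitives; take the origin at the lower-left of the bounding box.
Vertical leg: 16 × 155, A = 2 480 mm², x = 8 mm, Ī = 52 907 mm⁴.
Horizontal leg (remainder): 69 × 16, A = 1 104 mm², x = 50.5 mm, Ī = 438 012 mm⁴.
Centroid: x̄ = ΣA·x / ΣA = 21.092 mm.
Transfer each piece to the vertical centroidal axis using Ī + A·d² with d = x − 21.092:
  vertical leg: d = -13.092 mm → contributes +477 949 mm⁴
  horizontal leg (remainder): d = 29.408 mm → contributes +1 392 816 mm⁴
Total I = 1 870 765 mm⁴.

I_yy ≈ 1.87 × 10⁶ mm⁴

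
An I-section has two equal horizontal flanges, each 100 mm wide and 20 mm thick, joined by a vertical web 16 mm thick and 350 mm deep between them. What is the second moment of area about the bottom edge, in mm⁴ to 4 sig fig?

I_base ≈ 5.592 × 10⁸ mm⁴

Split into non-overlapping primitives; take the origin at the lower-left of the bounding box.
Bottom flange: 100 × 20, A = 2 000 mm², y = 10 mm, Ī = 66666.7 mm⁴.
Web: 16 × 350, A = 5 600 mm², y = 195 mm, Ī = 57 166 667 mm⁴.
Top flange: 100 × 20, A = 2 000 mm², y = 380 mm, Ī = 66666.7 mm⁴.
Transfer each piece to the base of the section using Ī + A·d² with d = y − 0:
  bottom flange: d = 10 mm → contributes +266 667 mm⁴
  web: d = 195 mm → contributes +270 106 667 mm⁴
  top flange: d = 380 mm → contributes +288 866 667 mm⁴
Total I = 559 240 000 mm⁴.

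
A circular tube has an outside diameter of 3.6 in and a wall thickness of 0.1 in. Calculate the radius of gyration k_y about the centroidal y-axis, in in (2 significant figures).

k_y ≈ 1.2 in

Decompose the section into non-overlapping parts with the origin at the bottom-left of its bounding rectangle.
Outer circle: ⌀3.6, A = 10.18 in², x = 1.8 in, Ī = 8.245 in⁴.
Bore (subtracted): ⌀3.4, A = 9.079 in², x = 1.8 in, Ī = 6.56 in⁴.
By symmetry the centroid is at mid-width, x̄ = 1.8 in.
All pieces are centred on the centroidal y-axis, so I = ΣĪ (holes subtracted) = 1.685 in⁴.
Radius of gyration: k = √(I/A) = √(1.685 / 1.1) = 1.238 in.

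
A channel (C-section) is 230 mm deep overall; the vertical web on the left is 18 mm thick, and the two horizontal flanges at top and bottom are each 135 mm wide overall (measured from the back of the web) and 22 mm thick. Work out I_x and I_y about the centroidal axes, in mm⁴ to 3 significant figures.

I_x ≈ 7.41 × 10⁷ mm⁴, I_y ≈ 1.64 × 10⁷ mm⁴

Split into non-overlapping primitives; take the origin at the lower-left of the bounding box.
Web: 18 × 230, A = 4 140 mm², y = 115 mm, Ī = 18 250 500 mm⁴.
Top flange (beyond web): 117 × 22, A = 2 574 mm², y = 219 mm, Ī = 103 818 mm⁴.
Bottom flange (beyond web): 117 × 22, A = 2 574 mm², y = 11 mm, Ī = 103 818 mm⁴.
By symmetry the centroid is at mid-height, ȳ = 115 mm.
Transfer each piece to the centroidal x-axis using Ī + A·d² with d = y − 115:
  web: d = 0 mm → contributes +18 250 500 mm⁴
  top flange (beyond web): d = 104 mm → contributes +27 944 202 mm⁴
  bottom flange (beyond web): d = -104 mm → contributes +27 944 202 mm⁴
Total I = 74 138 904 mm⁴.
For the y-axis: x̄ = 46.413 mm.
Repeating about the centroidal y-axis gives I_y = 16 439 365 mm⁴.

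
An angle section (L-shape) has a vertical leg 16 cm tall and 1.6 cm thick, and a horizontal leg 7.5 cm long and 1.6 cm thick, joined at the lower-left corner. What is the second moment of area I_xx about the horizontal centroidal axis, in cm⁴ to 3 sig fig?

Split into non-overlapping primitives; take the origin at the lower-left of the bounding box.
Vertical leg: 1.6 × 16, A = 25.6 cm², y = 8 cm, Ī = 546.13 cm⁴.
Horizontal leg (remainder): 5.9 × 1.6, A = 9.44 cm², y = 0.8 cm, Ī = 2.0139 cm⁴.
Centroid: ȳ = ΣA·y / ΣA = 6.0603 cm.
Transfer each piece to the horizontal centroidal axis using Ī + A·d² with d = y − 6.0603:
  vertical leg: d = 1.9397 cm → contributes +642.45 cm⁴
  horizontal leg (remainder): d = -5.2603 cm → contributes +263.22 cm⁴
Total I = 905.68 cm⁴.

I_xx ≈ 906 cm⁴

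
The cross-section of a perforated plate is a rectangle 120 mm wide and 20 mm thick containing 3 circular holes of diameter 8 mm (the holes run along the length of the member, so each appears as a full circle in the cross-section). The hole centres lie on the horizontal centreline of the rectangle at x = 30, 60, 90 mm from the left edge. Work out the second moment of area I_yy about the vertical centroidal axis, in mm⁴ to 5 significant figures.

Decompose the section into non-overlapping parts with the origin at the bottom-left of its bounding rectangle.
Plate: 120 × 20, A = 2 400 mm², x = 60 mm, Ī = 2 880 000 mm⁴.
Hole 1 (subtracted): ⌀8, A = 50.26548 mm², x = 30 mm, Ī = 201.0619 mm⁴.
Hole 2 (subtracted): ⌀8, A = 50.26548 mm², x = 60 mm, Ī = 201.0619 mm⁴.
Hole 3 (subtracted): ⌀8, A = 50.26548 mm², x = 90 mm, Ī = 201.0619 mm⁴.
By symmetry the centroid is at mid-width, x̄ = 60 mm.
Transfer each piece to the vertical centroidal axis using Ī + A·d² with d = x − 60:
  plate: d = 0 mm → contributes +2 880 000 mm⁴
  hole 1: d = -30 mm → contributes −45 440 mm⁴
  hole 2: d = 0 mm → contributes −201.0619 mm⁴
  hole 3: d = 30 mm → contributes −45 440 mm⁴
Total I = 2 788 919 mm⁴.

I_yy ≈ 2.7889 × 10⁶ mm⁴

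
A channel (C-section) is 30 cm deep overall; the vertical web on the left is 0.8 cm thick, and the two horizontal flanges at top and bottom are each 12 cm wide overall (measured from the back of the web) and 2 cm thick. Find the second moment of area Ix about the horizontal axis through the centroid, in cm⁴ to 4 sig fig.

Ix ≈ 1.060 × 10⁴ cm⁴

Break the section into simple shapes (no overlaps), measuring from the bottom-left corner of the bounding box.
Web: 0.8 × 30, A = 24 cm², y = 15 cm, Ī = 1 800 cm⁴.
Top flange (beyond web): 11.2 × 2, A = 22.4 cm², y = 29 cm, Ī = 7.46667 cm⁴.
Bottom flange (beyond web): 11.2 × 2, A = 22.4 cm², y = 1 cm, Ī = 7.46667 cm⁴.
By symmetry the centroid is at mid-height, ȳ = 15 cm.
Transfer each piece to the horizontal axis through the centroid using Ī + A·d² with d = y − 15:
  web: d = 0 cm → contributes +1 800 cm⁴
  top flange (beyond web): d = 14 cm → contributes +4397.87 cm⁴
  bottom flange (beyond web): d = -14 cm → contributes +4397.87 cm⁴
Total I = 10595.7 cm⁴.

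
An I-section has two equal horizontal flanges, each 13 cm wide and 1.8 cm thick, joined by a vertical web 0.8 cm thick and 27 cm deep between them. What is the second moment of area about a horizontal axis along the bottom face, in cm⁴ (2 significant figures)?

I_base ≈ 2.7 × 10⁴ cm⁴

Split into non-overlapping primitives; take the origin at the lower-left of the bounding box.
Bottom flange: 13 × 1.8, A = 23.4 cm², y = 0.9 cm, Ī = 6.318 cm⁴.
Web: 0.8 × 27, A = 21.6 cm², y = 15.3 cm, Ī = 1 312 cm⁴.
Top flange: 13 × 1.8, A = 23.4 cm², y = 29.7 cm, Ī = 6.318 cm⁴.
Transfer each piece to the bottom edge using Ī + A·d² with d = y − 0:
  bottom flange: d = 0.9 cm → contributes +25.27 cm⁴
  web: d = 15.3 cm → contributes +6 369 cm⁴
  top flange: d = 29.7 cm → contributes +20 647 cm⁴
Total I = 27 041 cm⁴.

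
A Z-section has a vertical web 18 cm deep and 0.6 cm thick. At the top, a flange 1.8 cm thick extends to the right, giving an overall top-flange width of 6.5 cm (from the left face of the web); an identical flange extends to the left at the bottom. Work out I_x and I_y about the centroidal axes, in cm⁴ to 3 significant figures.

Decompose the section into non-overlapping parts with the origin at the bottom-left of its bounding rectangle.
Web: 0.6 × 18, A = 10.8 cm², y = 9 cm, Ī = 291.6 cm⁴.
Top flange (beyond web): 5.9 × 1.8, A = 10.62 cm², y = 17.1 cm, Ī = 2.8674 cm⁴.
Bottom flange (beyond web): 5.9 × 1.8, A = 10.62 cm², y = 0.9 cm, Ī = 2.8674 cm⁴.
Centroid: ȳ = ΣA·y / ΣA = 9 cm.
Transfer each piece to the centroidal x-axis using Ī + A·d² with d = y − 9:
  web: d = 0 cm → contributes +291.6 cm⁴
  top flange (beyond web): d = 8.1 cm → contributes +699.65 cm⁴
  bottom flange (beyond web): d = -8.1 cm → contributes +699.65 cm⁴
Total I = 1690.9 cm⁴.
For the y-axis: x̄ = 6.2 cm.
Repeating about the centroidal y-axis gives I_y = 286.29 cm⁴.

I_x ≈ 1690 cm⁴, I_y ≈ 286 cm⁴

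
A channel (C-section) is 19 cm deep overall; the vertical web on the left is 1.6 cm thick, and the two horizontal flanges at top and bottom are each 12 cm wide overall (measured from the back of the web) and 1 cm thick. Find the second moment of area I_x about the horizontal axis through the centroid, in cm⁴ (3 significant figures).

I_x ≈ 2600 cm⁴

Split into non-overlapping primitives; take the origin at the lower-left of the bounding box.
Web: 1.6 × 19, A = 30.4 cm², y = 9.5 cm, Ī = 914.53 cm⁴.
Top flange (beyond web): 10.4 × 1, A = 10.4 cm², y = 18.5 cm, Ī = 0.86667 cm⁴.
Bottom flange (beyond web): 10.4 × 1, A = 10.4 cm², y = 0.5 cm, Ī = 0.86667 cm⁴.
By symmetry the centroid is at mid-height, ȳ = 9.5 cm.
Transfer each piece to the horizontal axis through the centroid using Ī + A·d² with d = y − 9.5:
  web: d = 0 cm → contributes +914.53 cm⁴
  top flange (beyond web): d = 9 cm → contributes +843.27 cm⁴
  bottom flange (beyond web): d = -9 cm → contributes +843.27 cm⁴
Total I = 2601.1 cm⁴.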